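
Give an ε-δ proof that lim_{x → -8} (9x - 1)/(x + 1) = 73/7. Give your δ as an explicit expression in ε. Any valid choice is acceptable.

δ = min(7/2, (49/20)ε)

Fix ε > 0. We want δ > 0 with 0 < |x + 8| < δ ⇒ |(9x - 1)/(x + 1) − (73/7)| < ε.
Combining over a common denominator, (9x - 1)/(x + 1) − (73/7) = [(9x - 1)·(-7) − (-73)·(x + 1)] / [(-7)·(x + 1)] = 10(x + 8) / ((-7)(x + 1)).
So |(9x - 1)/(x + 1) − (73/7)| = 10|x + 8| / (7·|x + 1|).
Require δ ≤ 7/2, so |x + 1| ≥ |-7| − |x + 8| > 7 − 7/2 = 7/2.
Hence |(9x - 1)/(x + 1) − (73/7)| < 10|x + 8|/(7·(7/2)) = (20/49)|x + 8|, which is < ε once |x + 8| < (49/20)ε.
Take δ = min(7/2, (49/20)ε). Then 0 < |x + 8| < δ forces both bounds, so |(9x - 1)/(x + 1) − (73/7)| < ε.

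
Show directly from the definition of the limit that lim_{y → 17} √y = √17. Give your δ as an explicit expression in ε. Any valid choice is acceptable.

Let ε > 0. We want δ > 0 such that 0 < |y − 17| < δ implies |√y − √17| < ε.
Multiplying by the conjugate, |√y − √17| = |y − 17|/(√y + √17).
Restrict δ ≤ 17 so that |y − 17| < 17 forces y > 0, and then √y + √17 > √17.
Hence |√y − √17| < |y − 17|/√17, which is < ε once |y − 17| < √17·ε.
Take δ = min(17, √17·ε). If 0 < |y − 17| < δ then y > 0 and |√y − √17| < |y − 17|/√17 < ε.

δ = min(17, √17·ε)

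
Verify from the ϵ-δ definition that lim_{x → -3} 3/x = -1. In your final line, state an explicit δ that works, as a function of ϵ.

δ = min(3/2, (3/2)ϵ)

Fix ϵ > 0. We seek δ > 0 such that 0 < |x + 3| < δ implies |3/x + 1| < ϵ.
|3/x + 1| = 3·|-3 − x|/(3·|x|) = 3|x + 3|/(3|x|).
Require δ ≤ 3/2 so that |x| > 3 − 3/2 = 3/2, hence 3|x| > 9/2.
Then |3/x + 1| < 3|x + 3|/(9/2), which is < ϵ when |x + 3| < (3/2)ϵ.
Take δ = min(3/2, (3/2)ϵ). Then 0 < |x + 3| < δ gives both |x + 3| < 3/2 and |x + 3| < (3/2)ϵ, so |3/x + 1| < ϵ.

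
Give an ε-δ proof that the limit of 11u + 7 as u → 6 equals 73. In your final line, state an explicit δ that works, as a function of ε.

Suppose ε > 0. We need δ > 0 so that 0 < |u − 6| < δ implies |(11u + 7) − 73| < ε.
Since (11u + 7) − 73 = 11(u − 6), we have |(11u + 7) − 73| = 11|u − 6|.
So 11|u − 6| < ε exactly when |u − 6| < ε/11.
Choosing δ = ε/11 gives |(11u + 7) − 73| = 11|u − 6| < ε whenever |u − 6| < δ.

δ = ε/11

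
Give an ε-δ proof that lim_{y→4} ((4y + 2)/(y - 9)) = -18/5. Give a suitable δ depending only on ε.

Fix ε > 0. We want δ > 0 with 0 < |y − 4| < δ ⇒ |(4y + 2)/(y - 9) + 18/5| < ε.
Combining over a common denominator, (4y + 2)/(y - 9) + 18/5 = [(4y + 2)·(-5) − 18·(y - 9)] / [(-5)·(y - 9)] = -38(y − 4) / ((-5)(y - 9)).
So |(4y + 2)/(y - 9) + 18/5| = 38|y − 4| / (5·|y − 9|).
Require δ ≤ 5/2, so |y − 9| ≥ |-5| − |y − 4| > 5 − 5/2 = 5/2.
Hence |(4y + 2)/(y - 9) + 18/5| < 38|y − 4|/(5·(5/2)) = (76/25)|y − 4|, which is < ε once |y − 4| < (25/76)ε.
Take δ = min(5/2, (25/76)ε). Then 0 < |y − 4| < δ forces both bounds, so |(4y + 2)/(y - 9) + 18/5| < ε.

δ = min(5/2, (25/76)ε)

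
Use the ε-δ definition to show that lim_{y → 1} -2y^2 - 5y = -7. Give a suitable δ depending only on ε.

Let ε > 0. We want δ > 0 such that 0 < |y − 1| < δ implies |(-2y^2 - 5y) + 7| < ε.
(-2y^2 - 5y) + 7 = -2y^2 - 5y + 7 = (y − 1)(-2y - 7).
So |(-2y^2 - 5y) + 7| = |y − 1|·|-2y - 7|.
Assume first that |y − 1| < 1, so |y| < 2. Then |-2y - 7| ≤ 2·2 + 7 = 11.
Hence |(-2y^2 - 5y) + 7| ≤ 11|y − 1| < ε provided |y − 1| < ε/11.
Choosing δ = min(1, ε/11) ensures both conditions, hence |(-2y^2 - 5y) + 7| < ε.

δ = min(1, ε/11)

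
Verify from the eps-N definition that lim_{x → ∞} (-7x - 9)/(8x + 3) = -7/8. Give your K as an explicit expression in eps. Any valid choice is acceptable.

K = (51/64)/eps

Let eps > 0 be given. We seek K > 0 such that x > K implies |(-7x - 9)/(8x + 3) + 7/8| < eps.
(-7x - 9)/(8x + 3) + 7/8 = (8(-7x - 9) − (-7)(8x + 3)) / (8(8x + 3)) = -51/(8(8x + 3)).
For x > 0 we have 8x + 3 > 8x, so |(-7x - 9)/(8x + 3) + 7/8| = 51/(8(8x + 3)) < 51/(8·8x) = (51/64)/x.
Thus |(-7x - 9)/(8x + 3) + 7/8| < eps whenever x > (51/64)/eps.
Take K = (51/64)/eps. If x > K then |(-7x - 9)/(8x + 3) + 7/8| < (51/64)/x < eps.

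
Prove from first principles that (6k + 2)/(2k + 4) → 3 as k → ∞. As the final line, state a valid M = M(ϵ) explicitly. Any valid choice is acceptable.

M = 5/ϵ

Fix ϵ > 0. For k ≥ 1, |(6k + 2)/(2k + 4) − 3| = |-20|/(2(2k + 4)) = 20/(2(2k + 4)).
Since 2k + 4 ≥ 2k for k ≥ 1, this is ≤ 20/(2·2k) = 5/k.
So |(6k + 2)/(2k + 4) − 3| < ϵ whenever k > 5/ϵ.
Take M = 5/ϵ. If k > M then |(6k + 2)/(2k + 4) − 3| ≤ 5/k < ϵ.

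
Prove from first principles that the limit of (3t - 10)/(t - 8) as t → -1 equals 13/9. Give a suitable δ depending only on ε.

Let ε > 0 be given. We want δ > 0 with 0 < |t + 1| < δ ⇒ |(3t - 10)/(t - 8) − (13/9)| < ε.
Combining over a common denominator, (3t - 10)/(t - 8) − (13/9) = [(3t - 10)·(-9) − (-13)·(t - 8)] / [(-9)·(t - 8)] = -14(t + 1) / ((-9)(t - 8)).
So |(3t - 10)/(t - 8) − (13/9)| = 14|t + 1| / (9·|t − 8|).
Restrict δ ≤ 9/2. Then |t + 1| < 9/2 gives |t − 8| = |(t + 1) + (-9)| ≥ 9 − 9/2 = 9/2.
Hence |(3t - 10)/(t - 8) − (13/9)| < 14|t + 1|/(9·(9/2)) = (28/81)|t + 1|, which is < ε once |t + 1| < (81/28)ε.
Take δ = min(9/2, (81/28)ε). Then 0 < |t + 1| < δ forces both bounds, so |(3t - 10)/(t - 8) − (13/9)| < ε.

δ = min(9/2, (81/28)ε)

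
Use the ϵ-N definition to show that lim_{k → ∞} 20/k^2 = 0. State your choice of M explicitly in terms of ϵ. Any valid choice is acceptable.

Let ϵ > 0. For k ≥ 1, |20/k^2 − 0| = 20/k^2.
20/k^2 < ϵ ⇔ k^2 > 20/ϵ ⇔ k > (20/ϵ)^{1/2}.
Take M = (20/ϵ)^{1/2}. Then k > M implies 20/k^2 < ϵ.

M = (20/ϵ)^{1/2}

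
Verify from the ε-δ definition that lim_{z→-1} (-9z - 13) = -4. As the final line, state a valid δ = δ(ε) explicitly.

δ = ε/9

Suppose ε > 0. We need δ > 0 so that 0 < |z + 1| < δ implies |(-9z - 13) + 4| < ε.
Since (-9z - 13) + 4 = -9(z + 1), we have |(-9z - 13) + 4| = 9|z + 1|.
Thus it suffices that |z + 1| < ε/9.
Choosing δ = ε/9 gives |(-9z - 13) + 4| = 9|z + 1| < ε whenever |z + 1| < δ.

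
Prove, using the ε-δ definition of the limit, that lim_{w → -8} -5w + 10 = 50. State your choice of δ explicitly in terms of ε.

δ = ε/5

Fix ε > 0. We need δ > 0 so that 0 < |w + 8| < δ implies |(-5w + 10) − 50| < ε.
|(-5w + 10) − 50| = |-5w - 40| = 5|w + 8|.
Thus it suffices that |w + 8| < ε/5.
Choosing δ = ε/5 gives |(-5w + 10) − 50| = 5|w + 8| < ε whenever |w + 8| < δ.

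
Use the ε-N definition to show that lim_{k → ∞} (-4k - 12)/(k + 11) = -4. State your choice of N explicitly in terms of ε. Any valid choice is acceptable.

N = 32/ε

Suppose ε > 0. For k ≥ 1, |(-4k - 12)/(k + 11) + 4| = |32|/((k + 11)) = 32/((k + 11)).
Since k + 11 ≥ k for k ≥ 1, this is ≤ 32/(k) = 32/k.
So |(-4k - 12)/(k + 11) + 4| < ε whenever k > 32/ε.
Take N = 32/ε. If k > N then |(-4k - 12)/(k + 11) + 4| ≤ 32/k < ε.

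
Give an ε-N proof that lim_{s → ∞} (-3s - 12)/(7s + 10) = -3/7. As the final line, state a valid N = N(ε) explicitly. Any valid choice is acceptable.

Let ε > 0 be given. We seek N > 0 such that s > N implies |(-3s - 12)/(7s + 10) + 3/7| < ε.
(-3s - 12)/(7s + 10) + 3/7 = (7(-3s - 12) − (-3)(7s + 10)) / (7(7s + 10)) = -54/(7(7s + 10)).
For s > 0 we have 7s + 10 > 7s, so |(-3s - 12)/(7s + 10) + 3/7| = 54/(7(7s + 10)) < 54/(7·7s) = (54/49)/s.
Thus |(-3s - 12)/(7s + 10) + 3/7| < ε whenever s > (54/49)/ε.
Take N = (54/49)/ε. If s > N then |(-3s - 12)/(7s + 10) + 3/7| < (54/49)/s < ε.

N = (54/49)/ε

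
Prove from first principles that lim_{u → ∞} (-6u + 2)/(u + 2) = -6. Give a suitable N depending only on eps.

Fix eps > 0. We seek N > 0 such that u > N implies |(-6u + 2)/(u + 2) + 6| < eps.
(-6u + 2)/(u + 2) + 6 = ((-6u + 2) − (-6)(u + 2)) / ((u + 2)) = 14/((u + 2)).
For u > 0 we have u + 2 > u, so |(-6u + 2)/(u + 2) + 6| = 14/((u + 2)) < 14/(u) = 14/u.
Thus |(-6u + 2)/(u + 2) + 6| < eps whenever u > 14/eps.
Take N = 14/eps. If u > N then |(-6u + 2)/(u + 2) + 6| < 14/u < eps.

N = 14/eps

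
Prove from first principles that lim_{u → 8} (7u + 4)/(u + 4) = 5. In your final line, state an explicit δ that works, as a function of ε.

Fix ε > 0. We want δ > 0 with 0 < |u − 8| < δ ⇒ |(7u + 4)/(u + 4) − 5| < ε.
Combining over a common denominator, (7u + 4)/(u + 4) − 5 = [(7u + 4)·12 − 60·(u + 4)] / [12·(u + 4)] = 24(u − 8) / (12(u + 4)).
So |(7u + 4)/(u + 4) − 5| = 24|u − 8| / (12·|u + 4|).
Restrict δ ≤ 6. Then |u − 8| < 6 gives |u + 4| = |(u − 8) + 12| ≥ 12 − 6 = 6.
Hence |(7u + 4)/(u + 4) − 5| < 24|u − 8|/(12·6) = (1/3)|u − 8|, which is < ε once |u − 8| < 3ε.
Take δ = min(6, 3ε). Then 0 < |u − 8| < δ forces both bounds, so |(7u + 4)/(u + 4) − 5| < ε.

δ = min(6, 3ε)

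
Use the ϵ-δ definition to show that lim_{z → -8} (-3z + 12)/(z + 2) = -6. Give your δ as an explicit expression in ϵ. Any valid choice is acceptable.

δ = min(3, ϵ)

Fix ϵ > 0. We want δ > 0 with 0 < |z + 8| < δ ⇒ |(-3z + 12)/(z + 2) + 6| < ϵ.
Combining over a common denominator, (-3z + 12)/(z + 2) + 6 = [(-3z + 12)·(-6) − 36·(z + 2)] / [(-6)·(z + 2)] = -18(z + 8) / ((-6)(z + 2)).
So |(-3z + 12)/(z + 2) + 6| = 18|z + 8| / (6·|z + 2|).
Restrict δ ≤ 3. Then |z + 8| < 3 gives |z + 2| = |(z + 8) + (-6)| ≥ 6 − 3 = 3.
Hence |(-3z + 12)/(z + 2) + 6| < 18|z + 8|/(6·3) = |z + 8|, which is < ϵ once |z + 8| < ϵ.
Take δ = min(3, ϵ). Then 0 < |z + 8| < δ forces both bounds, so |(-3z + 12)/(z + 2) + 6| < ϵ.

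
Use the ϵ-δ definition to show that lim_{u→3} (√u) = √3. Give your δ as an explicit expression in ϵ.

δ = min(3, √3·ϵ)

Fix ϵ > 0. We want δ > 0 such that 0 < |u − 3| < δ implies |√u − √3| < ϵ.
Multiplying by the conjugate, |√u − √3| = |u − 3|/(√u + √3).
Restrict δ ≤ 3 so that |u − 3| < 3 forces u > 0, and then √u + √3 > √3.
Hence |√u − √3| < |u − 3|/√3, which is < ϵ once |u − 3| < √3·ϵ.
Take δ = min(3, √3·ϵ). If 0 < |u − 3| < δ then u > 0 and |√u − √3| < |u − 3|/√3 < ϵ.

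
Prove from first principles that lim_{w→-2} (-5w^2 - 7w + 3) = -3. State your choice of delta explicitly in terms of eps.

delta = min(1, eps/18)

Fix eps > 0. We want delta > 0 such that 0 < |w + 2| < delta implies |(-5w^2 - 7w + 3) + 3| < eps.
(-5w^2 - 7w + 3) + 3 = -5w^2 - 7w + 6 = (w + 2)(-5w + 3).
So |(-5w^2 - 7w + 3) + 3| = |w + 2|·|-5w + 3|.
Require delta ≤ 1. Then |w + 2| < 1 gives |w| < 3, and by the triangle inequality |-5w + 3| ≤ 5·3 + 3 = 18.
Hence |(-5w^2 - 7w + 3) + 3| ≤ 18|w + 2| < eps provided |w + 2| < eps/18.
Choosing delta = min(1, eps/18) ensures both conditions, hence |(-5w^2 - 7w + 3) + 3| < eps.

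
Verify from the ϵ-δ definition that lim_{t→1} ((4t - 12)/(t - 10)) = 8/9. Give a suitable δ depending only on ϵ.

δ = min(9/2, (81/56)ϵ)

Fix ϵ > 0. We want δ > 0 with 0 < |t − 1| < δ ⇒ |(4t - 12)/(t - 10) − (8/9)| < ϵ.
Combining over a common denominator, (4t - 12)/(t - 10) − (8/9) = [(4t - 12)·(-9) − (-8)·(t - 10)] / [(-9)·(t - 10)] = -28(t − 1) / ((-9)(t - 10)).
So |(4t - 12)/(t - 10) − (8/9)| = 28|t − 1| / (9·|t − 10|).
Require δ ≤ 9/2, so |t − 10| ≥ |-9| − |t − 1| > 9 − 9/2 = 9/2.
Hence |(4t - 12)/(t - 10) − (8/9)| < 28|t − 1|/(9·(9/2)) = (56/81)|t − 1|, which is < ϵ once |t − 1| < (81/56)ϵ.
Take δ = min(9/2, (81/56)ϵ). Then 0 < |t − 1| < δ forces both bounds, so |(4t - 12)/(t - 10) − (8/9)| < ϵ.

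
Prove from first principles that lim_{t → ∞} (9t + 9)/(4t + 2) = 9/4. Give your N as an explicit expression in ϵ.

N = (9/8)/ϵ

Fix ϵ > 0. We seek N > 0 such that t > N implies |(9t + 9)/(4t + 2) − (9/4)| < ϵ.
(9t + 9)/(4t + 2) − (9/4) = (4(9t + 9) − 9(4t + 2)) / (4(4t + 2)) = 18/(4(4t + 2)).
For t > 0 we have 4t + 2 > 4t, so |(9t + 9)/(4t + 2) − (9/4)| = 18/(4(4t + 2)) < 18/(4·4t) = (9/8)/t.
Thus |(9t + 9)/(4t + 2) − (9/4)| < ϵ whenever t > (9/8)/ϵ.
Take N = (9/8)/ϵ. If t > N then |(9t + 9)/(4t + 2) − (9/4)| < (9/8)/t < ϵ.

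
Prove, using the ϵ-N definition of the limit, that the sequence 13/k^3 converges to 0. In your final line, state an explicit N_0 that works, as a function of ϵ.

N_0 = (13/ϵ)^{1/3}

Fix ϵ > 0. For k ≥ 1, |13/k^3 − 0| = 13/k^3.
13/k^3 < ϵ ⇔ k^3 > 13/ϵ ⇔ k > (13/ϵ)^{1/3}.
Take N_0 = (13/ϵ)^{1/3}. Then k > N_0 implies 13/k^3 < ϵ.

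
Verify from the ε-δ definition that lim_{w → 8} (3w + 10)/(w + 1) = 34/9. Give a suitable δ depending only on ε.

δ = min(9/2, (81/14)ε)

Let ε > 0. We want δ > 0 with 0 < |w − 8| < δ ⇒ |(3w + 10)/(w + 1) − (34/9)| < ε.
Combining over a common denominator, (3w + 10)/(w + 1) − (34/9) = [(3w + 10)·9 − 34·(w + 1)] / [9·(w + 1)] = -7(w − 8) / (9(w + 1)).
So |(3w + 10)/(w + 1) − (34/9)| = 7|w − 8| / (9·|w + 1|).
Restrict δ ≤ 9/2. Then |w − 8| < 9/2 gives |w + 1| = |(w − 8) + 9| ≥ 9 − 9/2 = 9/2.
Hence |(3w + 10)/(w + 1) − (34/9)| < 7|w − 8|/(9·(9/2)) = (14/81)|w − 8|, which is < ε once |w − 8| < (81/14)ε.
Take δ = min(9/2, (81/14)ε). Then 0 < |w − 8| < δ forces both bounds, so |(3w + 10)/(w + 1) − (34/9)| < ε.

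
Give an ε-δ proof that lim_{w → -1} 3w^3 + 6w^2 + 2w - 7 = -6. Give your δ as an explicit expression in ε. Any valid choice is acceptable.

δ = min(2, ε/37)

Let ε > 0. We want δ > 0 such that 0 < |w + 1| < δ implies |(3w^3 + 6w^2 + 2w - 7) + 6| < ε.
(3w^3 + 6w^2 + 2w - 7) + 6 = 3w^3 + 6w^2 + 2w - 1 = (w + 1)(3w^2 + 3w - 1).
So |(3w^3 + 6w^2 + 2w - 7) + 6| = |w + 1|·|3w^2 + 3w - 1|.
Assume first that |w + 1| < 2, so |w| < 3. Then |3w^2 + 3w - 1| ≤ 3·3^2 + 3·3 + 1 = 37.
Hence |(3w^3 + 6w^2 + 2w - 7) + 6| ≤ 37|w + 1| < ε provided |w + 1| < ε/37.
Choosing δ = min(2, ε/37) ensures both conditions, hence |(3w^3 + 6w^2 + 2w - 7) + 6| < ε.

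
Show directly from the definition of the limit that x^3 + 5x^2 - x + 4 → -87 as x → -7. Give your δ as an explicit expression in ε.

Let ε > 0. We want δ > 0 such that 0 < |x + 7| < δ implies |(x^3 + 5x^2 - x + 4) + 87| < ε.
(x^3 + 5x^2 - x + 4) + 87 = x^3 + 5x^2 - x + 91 = (x + 7)(x^2 - 2x + 13).
So |(x^3 + 5x^2 - x + 4) + 87| = |x + 7|·|x^2 - 2x + 13|.
Require δ ≤ 1. Then |x + 7| < 1 gives |x| < 8, and by the triangle inequality |x^2 - 2x + 13| ≤ 8^2 + 2·8 + 13 = 93.
Hence |(x^3 + 5x^2 - x + 4) + 87| ≤ 93|x + 7| < ε provided |x + 7| < ε/93.
Choosing δ = min(1, ε/93) ensures both conditions, hence |(x^3 + 5x^2 - x + 4) + 87| < ε.

δ = min(1, ε/93)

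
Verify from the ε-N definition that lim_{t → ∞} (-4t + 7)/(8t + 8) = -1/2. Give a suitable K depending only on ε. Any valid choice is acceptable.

K = (11/8)/ε

Fix ε > 0. We seek K > 0 such that t > K implies |(-4t + 7)/(8t + 8) + 1/2| < ε.
(-4t + 7)/(8t + 8) + 1/2 = (8(-4t + 7) − (-4)(8t + 8)) / (8(8t + 8)) = 88/(8(8t + 8)).
For t > 0 we have 8t + 8 > 8t, so |(-4t + 7)/(8t + 8) + 1/2| = 88/(8(8t + 8)) < 88/(8·8t) = (11/8)/t.
Thus |(-4t + 7)/(8t + 8) + 1/2| < ε whenever t > (11/8)/ε.
Take K = (11/8)/ε. If t > K then |(-4t + 7)/(8t + 8) + 1/2| < (11/8)/t < ε.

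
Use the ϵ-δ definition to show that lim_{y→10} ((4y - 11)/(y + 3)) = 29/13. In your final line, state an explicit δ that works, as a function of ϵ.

δ = min(13/2, (169/46)ϵ)

Fix ϵ > 0. We want δ > 0 with 0 < |y − 10| < δ ⇒ |(4y - 11)/(y + 3) − (29/13)| < ϵ.
Combining over a common denominator, (4y - 11)/(y + 3) − (29/13) = [(4y - 11)·13 − 29·(y + 3)] / [13·(y + 3)] = 23(y − 10) / (13(y + 3)).
So |(4y - 11)/(y + 3) − (29/13)| = 23|y − 10| / (13·|y + 3|).
Restrict δ ≤ 13/2. Then |y − 10| < 13/2 gives |y + 3| = |(y − 10) + 13| ≥ 13 − 13/2 = 13/2.
Hence |(4y - 11)/(y + 3) − (29/13)| < 23|y − 10|/(13·(13/2)) = (46/169)|y − 10|, which is < ϵ once |y − 10| < (169/46)ϵ.
Take δ = min(13/2, (169/46)ϵ). Then 0 < |y − 10| < δ forces both bounds, so |(4y - 11)/(y + 3) − (29/13)| < ϵ.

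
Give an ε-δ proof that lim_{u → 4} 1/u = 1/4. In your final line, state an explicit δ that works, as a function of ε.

δ = min(2, 8ε)

Let ε > 0 be given. We seek δ > 0 such that 0 < |u − 4| < δ implies |1/u − (1/4)| < ε.
|1/u − (1/4)| = |4 − u|/(4·|u|) = |u − 4|/(4|u|).
Restrict δ ≤ 2. Then |u − 4| < 2 gives |u| > 2, so 4|u| > 8.
Then |1/u − (1/4)| < |u − 4|/8, which is < ε when |u − 4| < 8ε.
Take δ = min(2, 8ε). Then 0 < |u − 4| < δ gives both |u − 4| < 2 and |u − 4| < 8ε, so |1/u − (1/4)| < ε.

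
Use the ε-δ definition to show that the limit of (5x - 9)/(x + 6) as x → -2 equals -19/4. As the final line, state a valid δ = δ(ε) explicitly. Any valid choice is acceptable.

δ = min(2, (8/39)ε)

Fix ε > 0. We want δ > 0 with 0 < |x + 2| < δ ⇒ |(5x - 9)/(x + 6) + 19/4| < ε.
Combining over a common denominator, (5x - 9)/(x + 6) + 19/4 = [(5x - 9)·4 − (-19)·(x + 6)] / [4·(x + 6)] = 39(x + 2) / (4(x + 6)).
So |(5x - 9)/(x + 6) + 19/4| = 39|x + 2| / (4·|x + 6|).
Require δ ≤ 2, so |x + 6| ≥ |4| − |x + 2| > 4 − 2 = 2.
Hence |(5x - 9)/(x + 6) + 19/4| < 39|x + 2|/(4·2) = (39/8)|x + 2|, which is < ε once |x + 2| < (8/39)ε.
Take δ = min(2, (8/39)ε). Then 0 < |x + 2| < δ forces both bounds, so |(5x - 9)/(x + 6) + 19/4| < ε.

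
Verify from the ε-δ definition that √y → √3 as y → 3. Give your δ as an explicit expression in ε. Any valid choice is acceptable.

δ = min(3, √3·ε)

Fix ε > 0. We want δ > 0 such that 0 < |y − 3| < δ implies |√y − √3| < ε.
Multiplying by the conjugate, |√y − √3| = |y − 3|/(√y + √3).
Restrict δ ≤ 3 so that |y − 3| < 3 forces y > 0, and then √y + √3 > √3.
Hence |√y − √3| < |y − 3|/√3, which is < ε once |y − 3| < √3·ε.
Take δ = min(3, √3·ε). If 0 < |y − 3| < δ then y > 0 and |√y − √3| < |y − 3|/√3 < ε.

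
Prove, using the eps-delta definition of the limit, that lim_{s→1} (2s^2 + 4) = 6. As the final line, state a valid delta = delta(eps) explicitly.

delta = min(1, eps/6)

Let eps > 0. We want delta > 0 such that 0 < |s − 1| < delta implies |(2s^2 + 4) − 6| < eps.
(2s^2 + 4) − 6 = 2s^2 - 2 = (s − 1)(2s + 2).
So |(2s^2 + 4) − 6| = |s − 1|·|2s + 2|.
Require delta ≤ 1. Then |s − 1| < 1 gives |s| < 2, and by the triangle inequality |2s + 2| ≤ 2·2 + 2 = 6.
Hence |(2s^2 + 4) − 6| ≤ 6|s − 1| < eps provided |s − 1| < eps/6.
Take delta = min(1, eps/6). Then 0 < |s − 1| < delta gives both |s − 1| < 1 and |s − 1| < eps/6, so |(2s^2 + 4) − 6| < eps.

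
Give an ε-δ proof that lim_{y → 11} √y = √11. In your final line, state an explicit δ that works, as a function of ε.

Suppose ε > 0. We want δ > 0 such that 0 < |y − 11| < δ implies |√y − √11| < ε.
Rationalise: √y − √11 = (y − 11)/(√y + √11), so |√y − √11| = |y − 11|/(√y + √11).
Restrict δ ≤ 11 so that |y − 11| < 11 forces y > 0, and then √y + √11 > √11.
Hence |√y − √11| < |y − 11|/√11, which is < ε once |y − 11| < √11·ε.
Take δ = min(11, √11·ε). If 0 < |y − 11| < δ then y > 0 and |√y − √11| < |y − 11|/√11 < ε.

δ = min(11, √11·ε)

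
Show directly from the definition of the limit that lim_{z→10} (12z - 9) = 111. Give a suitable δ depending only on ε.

δ = ε/12

Let ε > 0. We need δ > 0 so that 0 < |z − 10| < δ implies |(12z - 9) − 111| < ε.
|(12z - 9) − 111| = |12z - 120| = 12|z − 10|.
So 12|z − 10| < ε exactly when |z − 10| < ε/12.
Choosing δ = ε/12 gives |(12z - 9) − 111| = 12|z − 10| < ε whenever |z − 10| < δ.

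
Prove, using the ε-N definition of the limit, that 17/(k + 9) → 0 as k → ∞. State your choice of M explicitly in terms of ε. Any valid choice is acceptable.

M = 17/ε

Let ε > 0 be given. For k ≥ 1, |17/(k + 9) − 0| = 17/(k + 9) ≤ 17/k.
We need 17/k < ε, i.e. k > 17/ε.
Take M = 17/ε. If k > M then |17/(k + 9)| ≤ 17/k < ε.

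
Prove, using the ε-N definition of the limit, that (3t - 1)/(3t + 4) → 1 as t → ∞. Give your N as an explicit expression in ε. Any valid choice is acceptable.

Let ε > 0 be given. We seek N > 0 such that t > N implies |(3t - 1)/(3t + 4) − 1| < ε.
(3t - 1)/(3t + 4) − 1 = (3(3t - 1) − 3(3t + 4)) / (3(3t + 4)) = -15/(3(3t + 4)).
For t > 0 we have 3t + 4 > 3t, so |(3t - 1)/(3t + 4) − 1| = 15/(3(3t + 4)) < 15/(3·3t) = (5/3)/t.
Thus |(3t - 1)/(3t + 4) − 1| < ε whenever t > (5/3)/ε.
Take N = (5/3)/ε. If t > N then |(3t - 1)/(3t + 4) − 1| < (5/3)/t < ε.

N = (5/3)/ε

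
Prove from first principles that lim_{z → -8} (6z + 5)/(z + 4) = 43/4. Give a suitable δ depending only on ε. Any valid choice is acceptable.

δ = min(2, (8/19)ε)

Let ε > 0. We want δ > 0 with 0 < |z + 8| < δ ⇒ |(6z + 5)/(z + 4) − (43/4)| < ε.
Combining over a common denominator, (6z + 5)/(z + 4) − (43/4) = [(6z + 5)·(-4) − (-43)·(z + 4)] / [(-4)·(z + 4)] = 19(z + 8) / ((-4)(z + 4)).
So |(6z + 5)/(z + 4) − (43/4)| = 19|z + 8| / (4·|z + 4|).
Require δ ≤ 2, so |z + 4| ≥ |-4| − |z + 8| > 4 − 2 = 2.
Hence |(6z + 5)/(z + 4) − (43/4)| < 19|z + 8|/(4·2) = (19/8)|z + 8|, which is < ε once |z + 8| < (8/19)ε.
Take δ = min(2, (8/19)ε). Then 0 < |z + 8| < δ forces both bounds, so |(6z + 5)/(z + 4) − (43/4)| < ε.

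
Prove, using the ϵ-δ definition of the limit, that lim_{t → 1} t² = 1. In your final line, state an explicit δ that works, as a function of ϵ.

δ = min(1, ϵ/3)

Let ϵ > 0. We seek δ > 0 with 0 < |t − 1| < δ ⇒ |t² − 1| < ϵ.
Factor: t² − 1 = (t − 1)(t + 1), so |t² − 1| = |t − 1|·|t + 1|.
Impose δ ≤ 1 so that |t| < 2; then |t + 1| ≤ 3.
Hence |t² − 1| ≤ 3|t − 1|, which is < ϵ once |t − 1| < ϵ/3.
Take δ = min(1, ϵ/3). If 0 < |t − 1| < δ then both bounds hold and |t² − 1| ≤ 3|t − 1| < 3·(ϵ/3) = ϵ.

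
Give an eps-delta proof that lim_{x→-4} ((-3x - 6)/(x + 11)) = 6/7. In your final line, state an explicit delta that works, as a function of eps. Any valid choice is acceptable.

delta = min(7/2, (49/54)eps)

Let eps > 0. We want delta > 0 with 0 < |x + 4| < delta ⇒ |(-3x - 6)/(x + 11) − (6/7)| < eps.
Combining over a common denominator, (-3x - 6)/(x + 11) − (6/7) = [(-3x - 6)·7 − 6·(x + 11)] / [7·(x + 11)] = -27(x + 4) / (7(x + 11)).
So |(-3x - 6)/(x + 11) − (6/7)| = 27|x + 4| / (7·|x + 11|).
Restrict delta ≤ 7/2. Then |x + 4| < 7/2 gives |x + 11| = |(x + 4) + 7| ≥ 7 − 7/2 = 7/2.
Hence |(-3x - 6)/(x + 11) − (6/7)| < 27|x + 4|/(7·(7/2)) = (54/49)|x + 4|, which is < eps once |x + 4| < (49/54)eps.
Take delta = min(7/2, (49/54)eps). Then 0 < |x + 4| < delta forces both bounds, so |(-3x - 6)/(x + 11) − (6/7)| < eps.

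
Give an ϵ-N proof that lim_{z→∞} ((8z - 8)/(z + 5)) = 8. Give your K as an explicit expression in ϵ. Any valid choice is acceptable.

K = 48/ϵ

Suppose ϵ > 0. We seek K > 0 such that z > K implies |(8z - 8)/(z + 5) − 8| < ϵ.
(8z - 8)/(z + 5) − 8 = ((8z - 8) − 8(z + 5)) / ((z + 5)) = -48/((z + 5)).
For z > 0 we have z + 5 > z, so |(8z - 8)/(z + 5) − 8| = 48/((z + 5)) < 48/(z) = 48/z.
Thus |(8z - 8)/(z + 5) − 8| < ϵ whenever z > 48/ϵ.
Take K = 48/ϵ. If z > K then |(8z - 8)/(z + 5) − 8| < 48/z < ϵ.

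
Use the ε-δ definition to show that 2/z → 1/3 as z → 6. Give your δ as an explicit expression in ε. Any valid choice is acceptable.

Fix ε > 0. We seek δ > 0 such that 0 < |z − 6| < δ implies |2/z − (1/3)| < ε.
|2/z − (1/3)| = 2·|6 − z|/(6·|z|) = 2|z − 6|/(6|z|).
Restrict δ ≤ 3. Then |z − 6| < 3 gives |z| > 3, so 6|z| > 18.
Then |2/z − (1/3)| < 2|z − 6|/18, which is < ε when |z − 6| < 9ε.
Take δ = min(3, 9ε). Then 0 < |z − 6| < δ gives both |z − 6| < 3 and |z − 6| < 9ε, so |2/z − (1/3)| < ε.

δ = min(3, 9ε)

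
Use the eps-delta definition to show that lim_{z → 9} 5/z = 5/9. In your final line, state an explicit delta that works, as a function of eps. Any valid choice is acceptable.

Suppose eps > 0. We seek delta > 0 such that 0 < |z − 9| < delta implies |5/z − (5/9)| < eps.
|5/z − (5/9)| = 5·|9 − z|/(9·|z|) = 5|z − 9|/(9|z|).
Require delta ≤ 9/2 so that |z| > 9 − 9/2 = 9/2, hence 9|z| > 81/2.
Then |5/z − (5/9)| < 5|z − 9|/(81/2), which is < eps when |z − 9| < (81/10)eps.
Take delta = min(9/2, (81/10)eps). Then 0 < |z − 9| < delta gives both |z − 9| < 9/2 and |z − 9| < (81/10)eps, so |5/z − (5/9)| < eps.

delta = min(9/2, (81/10)eps)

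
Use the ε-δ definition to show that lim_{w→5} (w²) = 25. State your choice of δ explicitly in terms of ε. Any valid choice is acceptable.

Fix ε > 0. We seek δ > 0 with 0 < |w − 5| < δ ⇒ |w² − 25| < ε.
Factor: w² − 25 = (w − 5)(w + 5), so |w² − 25| = |w − 5|·|w + 5|.
Impose δ ≤ 1 so that |w| < 6; then |w + 5| ≤ 11.
Hence |w² − 25| ≤ 11|w − 5|, which is < ε once |w − 5| < ε/11.
Take δ = min(1, ε/11). If 0 < |w − 5| < δ then both bounds hold and |w² − 25| ≤ 11|w − 5| < 11·(ε/11) = ε.

δ = min(1, ε/11)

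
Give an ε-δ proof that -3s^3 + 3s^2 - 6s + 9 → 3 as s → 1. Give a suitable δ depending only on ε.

δ = min(1, ε/18)

Let ε > 0. We want δ > 0 such that 0 < |s − 1| < δ implies |(-3s^3 + 3s^2 - 6s + 9) − 3| < ε.
(-3s^3 + 3s^2 - 6s + 9) − 3 = -3s^3 + 3s^2 - 6s + 6 = (s − 1)(-3s^2 - 6).
So |(-3s^3 + 3s^2 - 6s + 9) − 3| = |s − 1|·|-3s^2 - 6|.
Require δ ≤ 1. Then |s − 1| < 1 gives |s| < 2, and by the triangle inequality |-3s^2 - 6| ≤ 3·2^2 + 6 = 18.
Hence |(-3s^3 + 3s^2 - 6s + 9) − 3| ≤ 18|s − 1| < ε provided |s − 1| < ε/18.
Choosing δ = min(1, ε/18) ensures both conditions, hence |(-3s^3 + 3s^2 - 6s + 9) − 3| < ε.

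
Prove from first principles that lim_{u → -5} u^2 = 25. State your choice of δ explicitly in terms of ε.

δ = min(1, ε/11)

Let ε > 0. We seek δ > 0 with 0 < |u + 5| < δ ⇒ |u^2 − 25| < ε.
Factor: u^2 − 25 = (u + 5)(u - 5), so |u^2 − 25| = |u + 5|·|u - 5|.
Impose δ ≤ 1 so that |u| < 6; then |u - 5| ≤ 11.
Hence |u^2 − 25| ≤ 11|u + 5|, which is < ε once |u + 5| < ε/11.
Take δ = min(1, ε/11). If 0 < |u + 5| < δ then both bounds hold and |u^2 − 25| ≤ 11|u + 5| < 11·(ε/11) = ε.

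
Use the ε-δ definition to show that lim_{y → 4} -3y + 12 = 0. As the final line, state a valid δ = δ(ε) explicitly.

δ = ε/3

Suppose ε > 0. We need δ > 0 so that 0 < |y − 4| < δ implies |(-3y + 12)| < ε.
|(-3y + 12)| = |-3y + 12| = 3|y − 4|.
Thus it suffices that |y − 4| < ε/3.
Take δ = ε/3. If 0 < |y − 4| < δ then |(-3y + 12)| = 3|y − 4| < 3·(ε/3) = ε.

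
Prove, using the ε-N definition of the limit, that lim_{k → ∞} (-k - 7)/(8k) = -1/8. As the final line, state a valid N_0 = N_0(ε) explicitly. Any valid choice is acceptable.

Fix ε > 0. For k ≥ 1, |(-k - 7)/(8k) + 1/8| = |-56|/(8(8k)) = 56/(8(8k)).
Since 8k ≥ 8k for k ≥ 1, this is ≤ 56/(8·8k) = (7/8)/k.
So |(-k - 7)/(8k) + 1/8| < ε whenever k > (7/8)/ε.
Take N_0 = (7/8)/ε. If k > N_0 then |(-k - 7)/(8k) + 1/8| ≤ (7/8)/k < ε.

N_0 = (7/8)/ε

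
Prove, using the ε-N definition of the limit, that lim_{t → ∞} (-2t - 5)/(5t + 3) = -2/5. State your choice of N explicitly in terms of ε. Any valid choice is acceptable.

N = (19/25)/ε

Fix ε > 0. We seek N > 0 such that t > N implies |(-2t - 5)/(5t + 3) + 2/5| < ε.
(-2t - 5)/(5t + 3) + 2/5 = (5(-2t - 5) − (-2)(5t + 3)) / (5(5t + 3)) = -19/(5(5t + 3)).
For t > 0 we have 5t + 3 > 5t, so |(-2t - 5)/(5t + 3) + 2/5| = 19/(5(5t + 3)) < 19/(5·5t) = (19/25)/t.
Thus |(-2t - 5)/(5t + 3) + 2/5| < ε whenever t > (19/25)/ε.
Take N = (19/25)/ε. If t > N then |(-2t - 5)/(5t + 3) + 2/5| < (19/25)/t < ε.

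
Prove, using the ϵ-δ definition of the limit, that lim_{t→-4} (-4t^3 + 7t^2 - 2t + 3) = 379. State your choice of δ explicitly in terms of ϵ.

δ = min(2, ϵ/376)

Fix ϵ > 0. We want δ > 0 such that 0 < |t + 4| < δ implies |(-4t^3 + 7t^2 - 2t + 3) − 379| < ϵ.
(-4t^3 + 7t^2 - 2t + 3) − 379 = -4t^3 + 7t^2 - 2t - 376 = (t + 4)(-4t^2 + 23t - 94).
So |(-4t^3 + 7t^2 - 2t + 3) − 379| = |t + 4|·|-4t^2 + 23t - 94|.
Assume first that |t + 4| < 2, so |t| < 6. Then |-4t^2 + 23t - 94| ≤ 4·6^2 + 23·6 + 94 = 376.
Hence |(-4t^3 + 7t^2 - 2t + 3) − 379| ≤ 376|t + 4| < ϵ provided |t + 4| < ϵ/376.
Take δ = min(2, ϵ/376). Then 0 < |t + 4| < δ gives both |t + 4| < 2 and |t + 4| < ϵ/376, so |(-4t^3 + 7t^2 - 2t + 3) − 379| < ϵ.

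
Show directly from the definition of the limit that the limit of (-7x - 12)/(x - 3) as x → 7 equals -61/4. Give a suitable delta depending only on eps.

delta = min(2, (8/33)eps)

Fix eps > 0. We want delta > 0 with 0 < |x − 7| < delta ⇒ |(-7x - 12)/(x - 3) + 61/4| < eps.
Combining over a common denominator, (-7x - 12)/(x - 3) + 61/4 = [(-7x - 12)·4 − (-61)·(x - 3)] / [4·(x - 3)] = 33(x − 7) / (4(x - 3)).
So |(-7x - 12)/(x - 3) + 61/4| = 33|x − 7| / (4·|x − 3|).
Require delta ≤ 2, so |x − 3| ≥ |4| − |x − 7| > 4 − 2 = 2.
Hence |(-7x - 12)/(x - 3) + 61/4| < 33|x − 7|/(4·2) = (33/8)|x − 7|, which is < eps once |x − 7| < (8/33)eps.
Take delta = min(2, (8/33)eps). Then 0 < |x − 7| < delta forces both bounds, so |(-7x - 12)/(x - 3) + 61/4| < eps.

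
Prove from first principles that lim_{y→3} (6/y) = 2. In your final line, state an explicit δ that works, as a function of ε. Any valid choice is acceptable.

Let ε > 0. We seek δ > 0 such that 0 < |y − 3| < δ implies |6/y − 2| < ε.
|6/y − 2| = 6·|3 − y|/(3·|y|) = 6|y − 3|/(3|y|).
Restrict δ ≤ 3/2. Then |y − 3| < 3/2 gives |y| > 3/2, so 3|y| > 9/2.
Then |6/y − 2| < 6|y − 3|/(9/2), which is < ε when |y − 3| < (3/4)ε.
Take δ = min(3/2, (3/4)ε). Then 0 < |y − 3| < δ gives both |y − 3| < 3/2 and |y − 3| < (3/4)ε, so |6/y − 2| < ε.

δ = min(3/2, (3/4)ε)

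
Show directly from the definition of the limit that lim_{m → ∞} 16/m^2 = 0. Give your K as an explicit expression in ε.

K = (16/ε)^{1/2}

Let ε > 0. For m ≥ 1, |16/m^2 − 0| = 16/m^2.
16/m^2 < ε ⇔ m^2 > 16/ε ⇔ m > (16/ε)^{1/2}.
Take K = (16/ε)^{1/2}. Then m > K implies 16/m^2 < ε.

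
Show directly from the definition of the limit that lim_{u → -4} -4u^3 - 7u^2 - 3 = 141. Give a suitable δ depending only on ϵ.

δ = min(1, ϵ/181)

Suppose ϵ > 0. We want δ > 0 such that 0 < |u + 4| < δ implies |(-4u^3 - 7u^2 - 3) − 141| < ϵ.
(-4u^3 - 7u^2 - 3) − 141 = -4u^3 - 7u^2 - 144 = (u + 4)(-4u^2 + 9u - 36).
So |(-4u^3 - 7u^2 - 3) − 141| = |u + 4|·|-4u^2 + 9u - 36|.
Require δ ≤ 1. Then |u + 4| < 1 gives |u| < 5, and by the triangle inequality |-4u^2 + 9u - 36| ≤ 4·5^2 + 9·5 + 36 = 181.
Hence |(-4u^3 - 7u^2 - 3) − 141| ≤ 181|u + 4| < ϵ provided |u + 4| < ϵ/181.
Choosing δ = min(1, ϵ/181) ensures both conditions, hence |(-4u^3 - 7u^2 - 3) − 141| < ϵ.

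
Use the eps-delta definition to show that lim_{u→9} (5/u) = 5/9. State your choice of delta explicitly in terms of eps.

delta = min(9/2, (81/10)eps)

Suppose eps > 0. We seek delta > 0 such that 0 < |u − 9| < delta implies |5/u − (5/9)| < eps.
|5/u − (5/9)| = 5·|9 − u|/(9·|u|) = 5|u − 9|/(9|u|).
Restrict delta ≤ 9/2. Then |u − 9| < 9/2 gives |u| > 9/2, so 9|u| > 81/2.
Then |5/u − (5/9)| < 5|u − 9|/(81/2), which is < eps when |u − 9| < (81/10)eps.
Take delta = min(9/2, (81/10)eps). Then 0 < |u − 9| < delta gives both |u − 9| < 9/2 and |u − 9| < (81/10)eps, so |5/u − (5/9)| < eps.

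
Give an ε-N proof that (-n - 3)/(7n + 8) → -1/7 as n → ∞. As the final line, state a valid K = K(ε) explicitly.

Suppose ε > 0. For n ≥ 1, |(-n - 3)/(7n + 8) + 1/7| = |-13|/(7(7n + 8)) = 13/(7(7n + 8)).
Since 7n + 8 ≥ 7n for n ≥ 1, this is ≤ 13/(7·7n) = (13/49)/n.
So |(-n - 3)/(7n + 8) + 1/7| < ε whenever n > (13/49)/ε.
Take K = (13/49)/ε. If n > K then |(-n - 3)/(7n + 8) + 1/7| ≤ (13/49)/n < ε.

K = (13/49)/ε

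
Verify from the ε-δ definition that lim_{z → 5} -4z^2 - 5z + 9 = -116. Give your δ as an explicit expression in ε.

Fix ε > 0. We want δ > 0 such that 0 < |z − 5| < δ implies |(-4z^2 - 5z + 9) + 116| < ε.
(-4z^2 - 5z + 9) + 116 = -4z^2 - 5z + 125 = (z − 5)(-4z - 25).
So |(-4z^2 - 5z + 9) + 116| = |z − 5|·|-4z - 25|.
Assume first that |z − 5| < 2, so |z| < 7. Then |-4z - 25| ≤ 4·7 + 25 = 53.
Hence |(-4z^2 - 5z + 9) + 116| ≤ 53|z − 5| < ε provided |z − 5| < ε/53.
Choosing δ = min(2, ε/53) ensures both conditions, hence |(-4z^2 - 5z + 9) + 116| < ε.

δ = min(2, ε/53)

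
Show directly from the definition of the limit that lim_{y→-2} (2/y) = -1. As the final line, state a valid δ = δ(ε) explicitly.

δ = min(1, ε)

Let ε > 0. We seek δ > 0 such that 0 < |y + 2| < δ implies |2/y + 1| < ε.
|2/y + 1| = 2·|-2 − y|/(2·|y|) = 2|y + 2|/(2|y|).
Require δ ≤ 1 so that |y| > 2 − 1 = 1, hence 2|y| > 2.
Then |2/y + 1| < 2|y + 2|/2, which is < ε when |y + 2| < ε.
Take δ = min(1, ε). Then 0 < |y + 2| < δ gives both |y + 2| < 1 and |y + 2| < ε, so |2/y + 1| < ε.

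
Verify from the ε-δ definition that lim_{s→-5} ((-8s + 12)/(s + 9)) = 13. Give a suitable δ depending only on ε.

δ = min(2, (2/21)ε)

Let ε > 0. We want δ > 0 with 0 < |s + 5| < δ ⇒ |(-8s + 12)/(s + 9) − 13| < ε.
Combining over a common denominator, (-8s + 12)/(s + 9) − 13 = [(-8s + 12)·4 − 52·(s + 9)] / [4·(s + 9)] = -84(s + 5) / (4(s + 9)).
So |(-8s + 12)/(s + 9) − 13| = 84|s + 5| / (4·|s + 9|).
Restrict δ ≤ 2. Then |s + 5| < 2 gives |s + 9| = |(s + 5) + 4| ≥ 4 − 2 = 2.
Hence |(-8s + 12)/(s + 9) − 13| < 84|s + 5|/(4·2) = (21/2)|s + 5|, which is < ε once |s + 5| < (2/21)ε.
Take δ = min(2, (2/21)ε). Then 0 < |s + 5| < δ forces both bounds, so |(-8s + 12)/(s + 9) − 13| < ε.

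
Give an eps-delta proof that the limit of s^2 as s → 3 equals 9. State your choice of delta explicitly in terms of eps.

delta = min(2, eps/8)

Fix eps > 0. We seek delta > 0 with 0 < |s − 3| < delta ⇒ |s^2 − 9| < eps.
Factor: s^2 − 9 = (s − 3)(s + 3), so |s^2 − 9| = |s − 3|·|s + 3|.
Impose delta ≤ 2 so that |s| < 5; then |s + 3| ≤ 8.
Hence |s^2 − 9| ≤ 8|s − 3|, which is < eps once |s − 3| < eps/8.
Take delta = min(2, eps/8). If 0 < |s − 3| < delta then both bounds hold and |s^2 − 9| ≤ 8|s − 3| < 8·(eps/8) = eps.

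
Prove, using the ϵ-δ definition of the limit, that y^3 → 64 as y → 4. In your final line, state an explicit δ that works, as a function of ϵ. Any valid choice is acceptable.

Fix ϵ > 0. We seek δ > 0 with 0 < |y − 4| < δ ⇒ |y^3 − 64| < ϵ.
Factor: y^3 − 64 = (y − 4)(y^2 + 4y + 16), so |y^3 − 64| = |y − 4|·|y^2 + 4y + 16|.
Restrict δ ≤ 2. Then |y − 4| < 2 gives |y| < 6, so by the triangle inequality |y^2 + 4y + 16| ≤ 6^2 + 4·6 + 16 = 76.
Hence |y^3 − 64| ≤ 76|y − 4|, which is < ϵ once |y − 4| < ϵ/76.
Take δ = min(2, ϵ/76). If 0 < |y − 4| < δ then both bounds hold and |y^3 − 64| ≤ 76|y − 4| < 76·(ϵ/76) = ϵ.

δ = min(2, ϵ/76)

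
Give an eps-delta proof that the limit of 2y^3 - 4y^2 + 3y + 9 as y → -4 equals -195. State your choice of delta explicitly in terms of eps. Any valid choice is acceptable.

delta = min(1, eps/161)

Fix eps > 0. We want delta > 0 such that 0 < |y + 4| < delta implies |(2y^3 - 4y^2 + 3y + 9) + 195| < eps.
(2y^3 - 4y^2 + 3y + 9) + 195 = 2y^3 - 4y^2 + 3y + 204 = (y + 4)(2y^2 - 12y + 51).
So |(2y^3 - 4y^2 + 3y + 9) + 195| = |y + 4|·|2y^2 - 12y + 51|.
Assume first that |y + 4| < 1, so |y| < 5. Then |2y^2 - 12y + 51| ≤ 2·5^2 + 12·5 + 51 = 161.
Hence |(2y^3 - 4y^2 + 3y + 9) + 195| ≤ 161|y + 4| < eps provided |y + 4| < eps/161.
Take delta = min(1, eps/161). Then 0 < |y + 4| < delta gives both |y + 4| < 1 and |y + 4| < eps/161, so |(2y^3 - 4y^2 + 3y + 9) + 195| < eps.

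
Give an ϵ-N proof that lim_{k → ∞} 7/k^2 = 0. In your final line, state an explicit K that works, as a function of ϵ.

K = (7/ϵ)^{1/2}

Suppose ϵ > 0. For k ≥ 1, |7/k^2 − 0| = 7/k^2.
7/k^2 < ϵ ⇔ k^2 > 7/ϵ ⇔ k > (7/ϵ)^{1/2}.
Take K = (7/ϵ)^{1/2}. Then k > K implies 7/k^2 < ϵ.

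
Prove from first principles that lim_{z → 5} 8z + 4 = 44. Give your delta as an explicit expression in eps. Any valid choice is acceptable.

Let eps > 0. We need delta > 0 so that 0 < |z − 5| < delta implies |(8z + 4) − 44| < eps.
Since (8z + 4) − 44 = 8(z − 5), we have |(8z + 4) − 44| = 8|z − 5|.
So 8|z − 5| < eps exactly when |z − 5| < eps/8.
Take delta = eps/8. If 0 < |z − 5| < delta then |(8z + 4) − 44| = 8|z − 5| < 8·(eps/8) = eps.

delta = eps/8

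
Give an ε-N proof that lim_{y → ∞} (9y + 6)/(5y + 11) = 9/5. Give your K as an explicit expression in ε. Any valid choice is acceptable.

Suppose ε > 0. We seek K > 0 such that y > K implies |(9y + 6)/(5y + 11) − (9/5)| < ε.
(9y + 6)/(5y + 11) − (9/5) = (5(9y + 6) − 9(5y + 11)) / (5(5y + 11)) = -69/(5(5y + 11)).
For y > 0 we have 5y + 11 > 5y, so |(9y + 6)/(5y + 11) − (9/5)| = 69/(5(5y + 11)) < 69/(5·5y) = (69/25)/y.
Thus |(9y + 6)/(5y + 11) − (9/5)| < ε whenever y > (69/25)/ε.
Take K = (69/25)/ε. If y > K then |(9y + 6)/(5y + 11) − (9/5)| < (69/25)/y < ε.

K = (69/25)/ε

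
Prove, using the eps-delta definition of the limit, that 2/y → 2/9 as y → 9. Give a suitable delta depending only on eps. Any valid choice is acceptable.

Suppose eps > 0. We seek delta > 0 such that 0 < |y − 9| < delta implies |2/y − (2/9)| < eps.
|2/y − (2/9)| = 2·|9 − y|/(9·|y|) = 2|y − 9|/(9|y|).
Restrict delta ≤ 9/2. Then |y − 9| < 9/2 gives |y| > 9/2, so 9|y| > 81/2.
Then |2/y − (2/9)| < 2|y − 9|/(81/2), which is < eps when |y − 9| < (81/4)eps.
Take delta = min(9/2, (81/4)eps). Then 0 < |y − 9| < delta gives both |y − 9| < 9/2 and |y − 9| < (81/4)eps, so |2/y − (2/9)| < eps.

delta = min(9/2, (81/4)eps)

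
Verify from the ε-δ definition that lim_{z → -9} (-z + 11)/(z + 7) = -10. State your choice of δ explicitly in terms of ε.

δ = min(1, (1/9)ε)

Suppose ε > 0. We want δ > 0 with 0 < |z + 9| < δ ⇒ |(-z + 11)/(z + 7) + 10| < ε.
Combining over a common denominator, (-z + 11)/(z + 7) + 10 = [(-z + 11)·(-2) − 20·(z + 7)] / [(-2)·(z + 7)] = -18(z + 9) / ((-2)(z + 7)).
So |(-z + 11)/(z + 7) + 10| = 18|z + 9| / (2·|z + 7|).
Require δ ≤ 1, so |z + 7| ≥ |-2| − |z + 9| > 2 − 1 = 1.
Hence |(-z + 11)/(z + 7) + 10| < 18|z + 9|/(2·1) = 9|z + 9|, which is < ε once |z + 9| < (1/9)ε.
Take δ = min(1, (1/9)ε). Then 0 < |z + 9| < δ forces both bounds, so |(-z + 11)/(z + 7) + 10| < ε.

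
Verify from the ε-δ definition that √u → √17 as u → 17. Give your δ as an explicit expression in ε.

δ = min(17, √17·ε)

Fix ε > 0. We want δ > 0 such that 0 < |u − 17| < δ implies |√u − √17| < ε.
Rationalise: √u − √17 = (u − 17)/(√u + √17), so |√u − √17| = |u − 17|/(√u + √17).
Restrict δ ≤ 17 so that |u − 17| < 17 forces u > 0, and then √u + √17 > √17.
Hence |√u − √17| < |u − 17|/√17, which is < ε once |u − 17| < √17·ε.
Take δ = min(17, √17·ε). If 0 < |u − 17| < δ then u > 0 and |√u − √17| < |u − 17|/√17 < ε.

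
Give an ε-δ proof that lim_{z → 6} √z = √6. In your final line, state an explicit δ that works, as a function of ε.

δ = min(6, √6·ε)

Fix ε > 0. We want δ > 0 such that 0 < |z − 6| < δ implies |√z − √6| < ε.
Multiplying by the conjugate, |√z − √6| = |z − 6|/(√z + √6).
Restrict δ ≤ 6 so that |z − 6| < 6 forces z > 0, and then √z + √6 > √6.
Hence |√z − √6| < |z − 6|/√6, which is < ε once |z − 6| < √6·ε.
Take δ = min(6, √6·ε). If 0 < |z − 6| < δ then z > 0 and |√z − √6| < |z − 6|/√6 < ε.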